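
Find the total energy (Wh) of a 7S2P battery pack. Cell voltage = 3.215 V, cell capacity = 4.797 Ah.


E = Ns * Vcell * Np * Ccell = 7 * 3.215 * 2 * 4.797 = 215.9 Wh

215.9 Wh


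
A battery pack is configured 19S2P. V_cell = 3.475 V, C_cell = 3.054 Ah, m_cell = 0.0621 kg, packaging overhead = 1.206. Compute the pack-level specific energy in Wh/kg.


Step 1: V_pack = 19 * 3.475 = 66.025 V
Step 2: C_pack = 2 * 3.054 = 6.108 Ah
Step 3: E_pack = V_pack * C_pack = 66.025 * 6.108 = 403.28 Wh
Step 4: m_pack = 19 * 2 * 0.0621 * 1.206 = 2.8459 kg
Step 5: ED = E_pack / m_pack = 403.28 / 2.8459 = 141.7 Wh/kg

141.7 Wh/kg


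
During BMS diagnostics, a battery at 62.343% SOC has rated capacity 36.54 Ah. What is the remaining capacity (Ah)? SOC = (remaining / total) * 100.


remaining = SOC / 100 * total = 62.343 / 100 * 36.54 = 22.78 Ah

22.78 Ah


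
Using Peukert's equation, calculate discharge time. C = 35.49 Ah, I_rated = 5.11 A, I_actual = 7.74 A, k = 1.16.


t_rated = C / I_rated = 35.49 / 5.11 = 6.9452 hr
(I_rated/I)^k = (0.66021)^1.16 = 0.61778
t = t_rated * (I_rated/I)^k = 6.9452 * 0.61778 = 4.291 hr

4.291 hr


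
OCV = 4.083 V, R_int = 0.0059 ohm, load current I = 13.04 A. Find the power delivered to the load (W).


Step 1: V_terminal = OCV - I*R = 4.083 - 13.04 * 0.0059 = 4.0061 V
Step 2: P_out = V_terminal * I = 4.0061 * 13.04 = 52.24 W

52.24 W


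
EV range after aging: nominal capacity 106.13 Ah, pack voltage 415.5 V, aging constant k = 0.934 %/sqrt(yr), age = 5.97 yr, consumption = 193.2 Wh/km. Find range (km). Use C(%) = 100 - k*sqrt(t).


Step 1: capacity retention = 100 - 0.934 * sqrt(5.97) = 100 - 0.934 * 2.4434 = 97.718%
Step 2: C_now = 106.13 * 97.718/100 = 103.71 Ah
Step 3: E_pack = V * C_now = 415.5 * 103.71 = 43092 Wh
Step 4: range = E_pack / consumption = 43092 / 193.2 = 223.0 km

223.0 km


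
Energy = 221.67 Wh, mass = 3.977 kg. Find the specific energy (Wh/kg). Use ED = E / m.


ED = E / m = 221.67 / 3.977 = 55.74 Wh/kg

55.74 Wh/kg


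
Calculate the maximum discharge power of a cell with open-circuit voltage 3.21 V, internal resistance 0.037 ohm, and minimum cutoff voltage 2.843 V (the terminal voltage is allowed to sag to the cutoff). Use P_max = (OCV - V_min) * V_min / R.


P_max = (OCV - V_min) * V_min / R = (3.21 - 2.843) * 2.843 / 0.037 = 0.367 * 2.843 / 0.037 = 28.20 W

28.20 W


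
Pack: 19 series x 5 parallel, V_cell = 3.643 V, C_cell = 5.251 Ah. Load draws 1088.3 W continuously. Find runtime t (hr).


Step 1: E_pack = Ns * V_cell * Np * C_cell = 19 * 3.643 * 5 * 5.251 = 1817.3 Wh
Step 2: t = E_pack / P = 1817.3 / 1088.3 = 1.670 hr

1.670 hr


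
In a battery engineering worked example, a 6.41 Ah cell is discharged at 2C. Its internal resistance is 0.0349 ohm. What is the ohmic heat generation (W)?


Step 1: I = C_rate * capacity = 2 * 6.41 = 12.82 A
Step 2: Q = I^2 * R = 12.82^2 * 0.0349 = 164.35 * 0.0349 = 5.736 W

5.736 W


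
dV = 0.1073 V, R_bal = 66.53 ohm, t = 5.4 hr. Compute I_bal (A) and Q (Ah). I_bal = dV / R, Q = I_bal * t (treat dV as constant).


First, Ohm's law: I_bal = 0.1073 V / 66.53 ohm = 0.0016128 A
Then Q = I * t = 0.0016128 A * 5.4 hr = 0.008709 Ah

I=0.0016128 A, Q=0.008709 Ah


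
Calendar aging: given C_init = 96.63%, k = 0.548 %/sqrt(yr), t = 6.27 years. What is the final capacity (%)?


Step 1: sqrt(6.27 yr) = 2.504
Step 2: drop = 0.548 * 2.504 = 1.3722
Step 3: C_final = 96.63 - 1.3722 = 95.26%

95.26%


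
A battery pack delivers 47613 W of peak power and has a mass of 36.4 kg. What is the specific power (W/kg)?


Specific power = 47613 W / 36.4 kg = 1308 W/kg

1308 W/kg


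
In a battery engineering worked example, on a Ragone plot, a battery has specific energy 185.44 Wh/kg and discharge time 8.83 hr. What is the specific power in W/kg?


P_specific = E / t = 185.44 / 8.83 = 21.00 W/kg

21.00 W/kg


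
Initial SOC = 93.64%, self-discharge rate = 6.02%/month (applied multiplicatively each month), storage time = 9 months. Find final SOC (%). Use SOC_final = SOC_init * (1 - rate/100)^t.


Monthly retention factor = 1 - 6.02/100 = 0.9398
Over 9 months: factor^9 = 0.5719
SOC_final = 93.64 * 0.5719 = 53.55%

53.55%


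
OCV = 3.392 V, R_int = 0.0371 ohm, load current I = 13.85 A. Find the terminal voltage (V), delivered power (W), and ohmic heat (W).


Step 1: V_terminal = OCV - I*R = 3.392 - 13.85 * 0.0371 = 2.8782 V
Step 2: P_out = V_terminal * I = 2.8782 * 13.85 = 39.86 W
Step 3: Q = I^2 * R = 13.85^2 * 0.0371 = 7.117 W

V=2.8782 V, P=39.86 W, Q=7.117 W


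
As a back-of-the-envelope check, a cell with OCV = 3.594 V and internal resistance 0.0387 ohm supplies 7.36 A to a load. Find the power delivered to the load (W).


Step 1: V_terminal = OCV - I*R = 3.594 - 7.36 * 0.0387 = 3.3092 V
Step 2: P_out = V_terminal * I = 3.3092 * 7.36 = 24.36 W

24.36 W


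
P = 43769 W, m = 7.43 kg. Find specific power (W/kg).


Specific power = 43769 W / 7.43 kg = 5891 W/kg

5891 W/kg


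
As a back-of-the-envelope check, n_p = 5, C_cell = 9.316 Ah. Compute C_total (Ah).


C_total = 5 * 9.316 = 46.58 Ah

46.58 Ah


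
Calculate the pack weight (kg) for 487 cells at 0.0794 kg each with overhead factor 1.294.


m_pack = n * m_cell * overhead = 487 * 0.0794 * 1.294 = 50.04 kg

50.04 kg


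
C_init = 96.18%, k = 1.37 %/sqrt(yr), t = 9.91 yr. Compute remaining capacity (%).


sqrt(t) = sqrt(9.91) = 3.148
C_final = 96.18 - 1.37 * 3.148 = 91.87%

91.87%


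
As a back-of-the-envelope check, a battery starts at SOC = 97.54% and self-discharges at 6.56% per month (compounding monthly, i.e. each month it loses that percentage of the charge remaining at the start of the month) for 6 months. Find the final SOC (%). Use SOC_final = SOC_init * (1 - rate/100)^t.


decay = (1 - 6.56/100)^6 = 0.66557
SOC_final = 97.54 * 0.66557 = 64.92%

64.92%


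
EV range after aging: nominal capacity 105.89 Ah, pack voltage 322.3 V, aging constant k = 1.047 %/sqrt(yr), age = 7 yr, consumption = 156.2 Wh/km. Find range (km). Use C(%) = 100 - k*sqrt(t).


Step 1: capacity retention = 100 - 1.047 * sqrt(7) = 100 - 1.047 * 2.6458 = 97.23%
Step 2: C_now = 105.89 * 97.23/100 = 102.96 Ah
Step 3: E_pack = V * C_now = 322.3 * 102.96 = 33184 Wh
Step 4: range = E_pack / consumption = 33184 / 156.2 = 212.4 km

212.4 km


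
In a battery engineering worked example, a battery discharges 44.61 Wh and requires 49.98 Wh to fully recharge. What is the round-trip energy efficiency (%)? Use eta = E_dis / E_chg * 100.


Round-trip efficiency = 44.61/49.98 * 100% = 89.26%

89.26%


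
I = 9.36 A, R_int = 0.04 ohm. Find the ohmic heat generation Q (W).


Q = I^2 * R = 9.36^2 * 0.04 = 3.504 W

3.504 W


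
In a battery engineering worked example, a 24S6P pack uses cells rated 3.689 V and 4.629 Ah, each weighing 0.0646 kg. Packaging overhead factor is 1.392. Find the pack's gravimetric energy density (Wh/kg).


Step 1: V_pack = 24 * 3.689 = 88.536 V
Step 2: C_pack = 6 * 4.629 = 27.774 Ah
Step 3: E_pack = V_pack * C_pack = 88.536 * 27.774 = 2459 Wh
Step 4: m_pack = 24 * 6 * 0.0646 * 1.392 = 12.949 kg
Step 5: ED = E_pack / m_pack = 2459 / 12.949 = 189.9 Wh/kg

189.9 Wh/kg


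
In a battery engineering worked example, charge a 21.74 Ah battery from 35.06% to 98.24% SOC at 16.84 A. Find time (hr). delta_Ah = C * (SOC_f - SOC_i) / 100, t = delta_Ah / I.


Step 1: dSOC = 98.24% - 35.06% = 63.18%
Step 2: delta_Ah = 21.74 * 63.18 / 100 = 13.735 Ah
Step 3: t = 13.735 / 16.84 = 0.8156 hr

0.8156 hr


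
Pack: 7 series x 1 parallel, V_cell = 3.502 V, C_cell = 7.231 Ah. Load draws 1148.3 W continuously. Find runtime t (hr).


Step 1: E_pack = Ns * V_cell * Np * C_cell = 7 * 3.502 * 1 * 7.231 = 177.26 Wh
Step 2: t = E_pack / P = 177.26 / 1148.3 = 0.1544 hr

0.1544 hr


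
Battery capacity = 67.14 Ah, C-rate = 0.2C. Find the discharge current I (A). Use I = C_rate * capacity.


At 0.2C: I = 0.2 * 67.14 Ah = 13.428 A

13.428 A


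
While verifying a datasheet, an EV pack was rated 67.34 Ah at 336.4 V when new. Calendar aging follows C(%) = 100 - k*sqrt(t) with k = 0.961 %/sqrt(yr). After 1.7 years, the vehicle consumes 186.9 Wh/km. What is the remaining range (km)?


Step 1: capacity retention = 100 - 0.961 * sqrt(1.7) = 100 - 0.961 * 1.3038 = 98.747%
Step 2: C_now = 67.34 * 98.747/100 = 66.496 Ah
Step 3: E_pack = V * C_now = 336.4 * 66.496 = 22369 Wh
Step 4: range = E_pack / consumption = 22369 / 186.9 = 119.7 km

119.7 km


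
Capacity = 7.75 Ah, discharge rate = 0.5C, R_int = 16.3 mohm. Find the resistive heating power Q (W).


Convert: R = 16.3 mohm = 0.0163 ohm
Step 1: I = C_rate * capacity = 0.5 * 7.75 = 3.875 A
Step 2: Q = I^2 * R = 3.875^2 * 0.0163 = 15.016 * 0.0163 = 0.2448 W

0.2448 W


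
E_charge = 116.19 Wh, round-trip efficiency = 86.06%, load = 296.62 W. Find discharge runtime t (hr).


Step 1: E_discharge = eta/100 * E_charge = 86.06/100 * 116.19 = 99.993 Wh
Step 2: t = E_discharge / P = 99.993 / 296.62 = 0.3371 hr

0.3371 hr


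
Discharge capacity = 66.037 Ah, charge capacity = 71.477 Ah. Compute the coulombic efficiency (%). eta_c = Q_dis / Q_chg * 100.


Coulombic efficiency = 66.037/71.477 * 100% = 92.39%

92.39%


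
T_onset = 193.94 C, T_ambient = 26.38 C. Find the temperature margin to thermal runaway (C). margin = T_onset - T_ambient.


margin = T_onset - T_ambient = 193.94 - 26.38 = 167.56 C

167.56 C


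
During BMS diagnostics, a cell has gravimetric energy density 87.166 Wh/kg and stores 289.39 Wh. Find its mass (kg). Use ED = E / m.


m = E / ED = 289.39 / 87.166 = 3.320 kg

3.320 kg


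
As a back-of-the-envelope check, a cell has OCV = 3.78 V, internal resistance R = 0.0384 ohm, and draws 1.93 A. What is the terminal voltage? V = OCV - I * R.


IR drop = 1.93 * 0.0384 = 0.074112 V
V = 3.78 - 0.074112 = 3.706 V

3.706 V


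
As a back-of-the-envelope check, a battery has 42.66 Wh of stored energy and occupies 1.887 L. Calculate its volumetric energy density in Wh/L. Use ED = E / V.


Volumetric ED = 42.66 Wh / 1.887 L = 22.61 Wh/L

22.61 Wh/L


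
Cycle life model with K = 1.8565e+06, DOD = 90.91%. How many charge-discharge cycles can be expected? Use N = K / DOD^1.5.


Step 1: DOD^1.5 = 90.91^1.5 = 866.8
Step 2: N = 1.8565e+06 / 866.8 = 2142 cycles

2142 cycles


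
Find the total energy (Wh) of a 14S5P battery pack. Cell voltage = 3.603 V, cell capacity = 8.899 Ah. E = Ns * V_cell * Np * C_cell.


E = Ns * Vcell * Np * Ccell = 14 * 3.603 * 5 * 8.899 = 2244 Wh

2244 Wh


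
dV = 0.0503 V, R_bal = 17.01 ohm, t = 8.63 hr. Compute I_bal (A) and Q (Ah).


First, Ohm's law: I_bal = 0.0503 V / 17.01 ohm = 0.0029571 A
Then Q = I * t = 0.0029571 A * 8.63 hr = 0.02552 Ah

I=0.0029571 A, Q=0.02552 Ah


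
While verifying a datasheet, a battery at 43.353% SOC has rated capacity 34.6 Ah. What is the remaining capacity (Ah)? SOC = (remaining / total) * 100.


remaining = SOC / 100 * total = 43.353 / 100 * 34.6 = 15.00 Ah

15.00 Ah


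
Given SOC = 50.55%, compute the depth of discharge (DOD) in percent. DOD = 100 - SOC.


DOD = 100 - SOC = 100 - 50.55 = 49.45%

49.45%


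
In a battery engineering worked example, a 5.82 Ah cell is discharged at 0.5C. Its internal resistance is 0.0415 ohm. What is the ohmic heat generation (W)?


Step 1: I = C_rate * capacity = 0.5 * 5.82 = 2.91 A
Step 2: Q = I^2 * R = 2.91^2 * 0.0415 = 8.4681 * 0.0415 = 0.3514 W

0.3514 W


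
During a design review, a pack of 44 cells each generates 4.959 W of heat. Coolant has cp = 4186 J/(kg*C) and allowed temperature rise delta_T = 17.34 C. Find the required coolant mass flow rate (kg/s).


Step 1: Total heat Q = 44 * 4.959 W = 218.2 W
Step 2: denom = cp * dT = 4186 * 17.34 = 72585
Step 3: m_dot = 218.2 / 72585 = 0.003006 kg/s

0.003006 kg/s


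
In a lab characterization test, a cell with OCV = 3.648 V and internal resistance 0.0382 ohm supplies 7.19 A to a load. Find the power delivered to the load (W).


Step 1: V_terminal = OCV - I*R = 3.648 - 7.19 * 0.0382 = 3.3733 V
Step 2: P_out = V_terminal * I = 3.3733 * 7.19 = 24.25 W

24.25 W


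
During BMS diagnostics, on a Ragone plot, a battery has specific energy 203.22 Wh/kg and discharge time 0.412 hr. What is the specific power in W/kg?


P_specific = E / t = 203.22 / 0.412 = 493.3 W/kg

493.3 W/kg


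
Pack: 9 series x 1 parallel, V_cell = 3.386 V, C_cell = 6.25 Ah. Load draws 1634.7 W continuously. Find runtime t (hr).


Step 1: E_pack = Ns * V_cell * Np * C_cell = 9 * 3.386 * 1 * 6.25 = 190.46 Wh
Step 2: t = E_pack / P = 190.46 / 1634.7 = 0.1165 hr

0.1165 hr


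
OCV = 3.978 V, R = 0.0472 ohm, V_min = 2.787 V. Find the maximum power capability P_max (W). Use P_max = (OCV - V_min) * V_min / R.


dV = OCV - V_min = 1.191 V (so I_max = dV / R)
P_max = dV * V_min / R = 1.191 * 2.787 / 0.0472 = 70.32 W

70.32 W


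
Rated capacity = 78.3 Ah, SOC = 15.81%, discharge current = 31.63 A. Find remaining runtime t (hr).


Step 1: remaining = SOC/100 * C_total = 15.81/100 * 78.3 = 12.379 Ah
Step 2: t = remaining / I = 12.379 / 31.63 = 0.3914 hr

0.3914 hr


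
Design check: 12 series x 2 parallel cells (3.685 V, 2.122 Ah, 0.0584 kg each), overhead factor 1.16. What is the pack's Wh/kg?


Step 1: V_pack = 12 * 3.685 = 44.22 V
Step 2: C_pack = 2 * 2.122 = 4.244 Ah
Step 3: E_pack = V_pack * C_pack = 44.22 * 4.244 = 187.67 Wh
Step 4: m_pack = 12 * 2 * 0.0584 * 1.16 = 1.6259 kg
Step 5: ED = E_pack / m_pack = 187.67 / 1.6259 = 115.4 Wh/kg

115.4 Wh/kg


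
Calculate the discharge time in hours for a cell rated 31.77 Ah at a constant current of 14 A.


t = capacity / current = 31.77 / 14 = 2.269 hr

2.269 hr


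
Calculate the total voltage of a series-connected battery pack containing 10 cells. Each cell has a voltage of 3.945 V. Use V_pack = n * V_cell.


With 10 cells in series at 3.945 V each, V_pack = 39.45 V

39.45 V


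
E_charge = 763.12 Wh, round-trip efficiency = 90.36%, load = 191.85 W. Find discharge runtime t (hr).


Step 1: E_discharge = eta/100 * E_charge = 90.36/100 * 763.12 = 689.56 Wh
Step 2: t = E_discharge / P = 689.56 / 191.85 = 3.594 hr

3.594 hr


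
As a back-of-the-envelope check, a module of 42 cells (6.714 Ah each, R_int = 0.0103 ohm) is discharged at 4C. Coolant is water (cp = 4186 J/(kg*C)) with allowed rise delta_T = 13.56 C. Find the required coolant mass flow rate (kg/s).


Step 1: I = 4 * 6.714 = 26.856 A
Step 2: Q_cell = I^2 * R = 26.856^2 * 0.0103 = 7.4288 W
Step 3: Q_total = 42 * 7.4288 = 312.01 W
Step 4: m_dot = Q_total / (cp * dT) = 312.01 / (4186 * 13.56) = 0.005497 kg/s

0.005497 kg/s


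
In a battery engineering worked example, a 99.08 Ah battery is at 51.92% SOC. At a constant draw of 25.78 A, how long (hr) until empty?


Step 1: remaining = SOC/100 * C_total = 51.92/100 * 99.08 = 51.442 Ah
Step 2: t = remaining / I = 51.442 / 25.78 = 1.995 hr

1.995 hr


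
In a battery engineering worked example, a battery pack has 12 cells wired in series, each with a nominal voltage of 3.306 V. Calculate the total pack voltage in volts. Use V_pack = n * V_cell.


V_pack = n * V_cell = 12 * 3.306 = 39.672 V

39.672 V


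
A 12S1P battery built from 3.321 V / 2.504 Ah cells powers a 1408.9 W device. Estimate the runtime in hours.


Step 1: E_pack = Ns * V_cell * Np * C_cell = 12 * 3.321 * 1 * 2.504 = 99.789 Wh
Step 2: t = E_pack / P = 99.789 / 1408.9 = 0.07083 hr

0.07083 hr


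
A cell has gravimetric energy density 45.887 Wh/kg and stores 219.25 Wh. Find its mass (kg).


m = E / ED = 219.25 / 45.887 = 4.778 kg

4.778 kg


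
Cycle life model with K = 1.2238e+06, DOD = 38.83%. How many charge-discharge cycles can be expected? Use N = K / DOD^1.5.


DOD^1.5 = 241.96
N = K / DOD^1.5 = 1.2238e+06 / 241.96 = 5058

5058 cycles


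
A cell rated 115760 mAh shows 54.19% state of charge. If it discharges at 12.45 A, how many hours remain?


Convert: C_total = 115760 mAh = 115.76 Ah
Step 1: remaining = SOC/100 * C_total = 54.19/100 * 115.76 = 62.73 Ah
Step 2: t = remaining / I = 62.73 / 12.45 = 5.039 hr

5.039 hr


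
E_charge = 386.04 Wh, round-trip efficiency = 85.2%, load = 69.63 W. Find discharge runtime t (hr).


Step 1: E_discharge = eta/100 * E_charge = 85.2/100 * 386.04 = 328.91 Wh
Step 2: t = E_discharge / P = 328.91 / 69.63 = 4.724 hr

4.724 hr


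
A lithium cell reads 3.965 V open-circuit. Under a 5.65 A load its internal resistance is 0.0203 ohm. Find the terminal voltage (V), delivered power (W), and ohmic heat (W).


Step 1: V_terminal = OCV - I*R = 3.965 - 5.65 * 0.0203 = 3.8503 V
Step 2: P_out = V_terminal * I = 3.8503 * 5.65 = 21.75 W
Step 3: Q = I^2 * R = 5.65^2 * 0.0203 = 0.6480 W

V=3.8503 V, P=21.75 W, Q=0.6480 W


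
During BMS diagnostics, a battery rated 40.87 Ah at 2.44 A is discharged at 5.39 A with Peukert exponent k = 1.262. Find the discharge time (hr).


t_rated = C / I_rated = 40.87 / 2.44 = 16.75 hr
(I_rated/I)^k = (0.45269)^1.262 = 0.36781
t = t_rated * (I_rated/I)^k = 16.75 * 0.36781 = 6.161 hr

6.161 hr


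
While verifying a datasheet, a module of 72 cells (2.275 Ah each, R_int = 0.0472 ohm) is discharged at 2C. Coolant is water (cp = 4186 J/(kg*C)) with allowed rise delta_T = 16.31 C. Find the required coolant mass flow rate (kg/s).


Step 1: I = 2 * 2.275 = 4.55 A
Step 2: Q_cell = I^2 * R = 4.55^2 * 0.0472 = 0.97716 W
Step 3: Q_total = 72 * 0.97716 = 70.356 W
Step 4: m_dot = Q_total / (cp * dT) = 70.356 / (4186 * 16.31) = 0.001030 kg/s

0.001030 kg/s


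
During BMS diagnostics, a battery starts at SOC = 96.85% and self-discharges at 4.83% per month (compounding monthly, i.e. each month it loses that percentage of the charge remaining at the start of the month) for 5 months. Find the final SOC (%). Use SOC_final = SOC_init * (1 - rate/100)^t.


decay = (1 - 4.83/100)^5 = 0.78073
SOC_final = 96.85 * 0.78073 = 75.61%

75.61%


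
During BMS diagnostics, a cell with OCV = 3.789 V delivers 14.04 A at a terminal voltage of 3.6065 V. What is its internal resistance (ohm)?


R = (OCV - V) / I = (3.789 - 3.6065) / 14.04 = 0.01300 ohm

0.01300 ohm


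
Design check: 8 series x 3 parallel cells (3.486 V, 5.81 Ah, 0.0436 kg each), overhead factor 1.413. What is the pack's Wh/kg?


Step 1: V_pack = 8 * 3.486 = 27.888 V
Step 2: C_pack = 3 * 5.81 = 17.43 Ah
Step 3: E_pack = V_pack * C_pack = 27.888 * 17.43 = 486.09 Wh
Step 4: m_pack = 8 * 3 * 0.0436 * 1.413 = 1.4786 kg
Step 5: ED = E_pack / m_pack = 486.09 / 1.4786 = 328.8 Wh/kg

328.8 Wh/kg


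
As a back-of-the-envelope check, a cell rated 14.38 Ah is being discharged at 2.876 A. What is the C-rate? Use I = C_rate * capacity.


Rearranging: C_rate = 2.876 / 14.38 = 0.2C

0.2C


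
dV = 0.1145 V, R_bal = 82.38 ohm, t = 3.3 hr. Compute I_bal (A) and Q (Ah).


I_bal = dV / R = 0.1145 / 82.38 = 0.0013899 A
Q = I_bal * t = 0.0013899 * 3.3 = 0.004587 Ah

I=0.0013899 A, Q=0.004587 Ah


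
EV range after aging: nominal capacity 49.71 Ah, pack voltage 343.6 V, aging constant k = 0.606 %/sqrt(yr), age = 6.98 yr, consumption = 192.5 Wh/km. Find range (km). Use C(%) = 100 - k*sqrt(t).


Step 1: capacity retention = 100 - 0.606 * sqrt(6.98) = 100 - 0.606 * 2.642 = 98.399%
Step 2: C_now = 49.71 * 98.399/100 = 48.914 Ah
Step 3: E_pack = V * C_now = 343.6 * 48.914 = 16807 Wh
Step 4: range = E_pack / consumption = 16807 / 192.5 = 87.31 km

87.31 km


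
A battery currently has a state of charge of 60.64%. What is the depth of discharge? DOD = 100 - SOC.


DOD = 100 - SOC = 100 - 60.64 = 39.36%

39.36%


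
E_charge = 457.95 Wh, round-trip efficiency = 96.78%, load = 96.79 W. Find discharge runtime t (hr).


Step 1: E_discharge = eta/100 * E_charge = 96.78/100 * 457.95 = 443.2 Wh
Step 2: t = E_discharge / P = 443.2 / 96.79 = 4.579 hr

4.579 hr


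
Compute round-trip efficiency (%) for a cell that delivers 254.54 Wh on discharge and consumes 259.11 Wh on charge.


eta_e = E_dis / E_chg * 100 = 254.54 / 259.11 * 100 = 98.24%

98.24%


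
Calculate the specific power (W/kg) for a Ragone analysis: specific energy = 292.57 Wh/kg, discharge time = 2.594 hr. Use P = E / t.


Specific power = 292.57 Wh/kg / 2.594 hr = 112.8 W/kg

112.8 W/kg


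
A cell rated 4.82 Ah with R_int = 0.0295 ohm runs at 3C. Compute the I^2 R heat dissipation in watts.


Step 1: I = C_rate * capacity = 3 * 4.82 = 14.46 A
Step 2: Q = I^2 * R = 14.46^2 * 0.0295 = 209.09 * 0.0295 = 6.168 W

6.168 W


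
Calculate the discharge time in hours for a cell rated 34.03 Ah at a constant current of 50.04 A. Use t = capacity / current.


t = capacity / current = 34.03 / 50.04 = 0.6801 hr

0.6801 hr


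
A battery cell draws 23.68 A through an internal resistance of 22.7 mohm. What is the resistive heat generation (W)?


Convert: R = 22.7 mohm = 0.0227 ohm
Q = I^2 * R = 23.68^2 * 0.0227 = 12.73 W

12.73 W


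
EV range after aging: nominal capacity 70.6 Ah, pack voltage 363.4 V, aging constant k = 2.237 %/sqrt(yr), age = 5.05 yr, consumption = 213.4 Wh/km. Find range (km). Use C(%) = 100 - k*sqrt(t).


Step 1: capacity retention = 100 - 2.237 * sqrt(5.05) = 100 - 2.237 * 2.2472 = 94.973%
Step 2: C_now = 70.6 * 94.973/100 = 67.051 Ah
Step 3: E_pack = V * C_now = 363.4 * 67.051 = 24366 Wh
Step 4: range = E_pack / consumption = 24366 / 213.4 = 114.2 km

114.2 km


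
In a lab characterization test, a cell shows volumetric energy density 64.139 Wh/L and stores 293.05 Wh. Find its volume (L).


V = E / ED = 293.05 / 64.139 = 4.569 L

4.569 L


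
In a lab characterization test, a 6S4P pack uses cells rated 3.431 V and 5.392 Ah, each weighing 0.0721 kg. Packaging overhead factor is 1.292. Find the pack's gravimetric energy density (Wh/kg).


Step 1: V_pack = 6 * 3.431 = 20.586 V
Step 2: C_pack = 4 * 5.392 = 21.568 Ah
Step 3: E_pack = V_pack * C_pack = 20.586 * 21.568 = 444 Wh
Step 4: m_pack = 6 * 4 * 0.0721 * 1.292 = 2.2357 kg
Step 5: ED = E_pack / m_pack = 444 / 2.2357 = 198.6 Wh/kg

198.6 Wh/kg


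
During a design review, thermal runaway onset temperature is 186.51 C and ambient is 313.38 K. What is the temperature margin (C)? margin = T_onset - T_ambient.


Convert: T_ambient = 313.38 K = 40.23 C
margin = 186.51 - 40.23 = 146.28 C

146.28 C


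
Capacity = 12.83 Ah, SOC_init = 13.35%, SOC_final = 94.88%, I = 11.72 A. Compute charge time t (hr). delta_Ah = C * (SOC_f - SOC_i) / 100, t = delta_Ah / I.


delta_Ah = 12.83 * (94.88 - 13.35) / 100 = 10.46 Ah
t = delta_Ah / I = 10.46 / 11.72 = 0.8925 hr

0.8925 hr


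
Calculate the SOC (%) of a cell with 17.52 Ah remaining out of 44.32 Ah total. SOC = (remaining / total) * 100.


SOC = (remaining / total) * 100 = (17.52 / 44.32) * 100 = 39.53%

39.53%


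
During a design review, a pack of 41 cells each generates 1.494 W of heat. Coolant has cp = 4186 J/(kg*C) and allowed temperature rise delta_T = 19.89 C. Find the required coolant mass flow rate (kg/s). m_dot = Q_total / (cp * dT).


Step 1: Total heat Q = 41 * 1.494 W = 61.254 W
Step 2: denom = cp * dT = 4186 * 19.89 = 83260
Step 3: m_dot = 61.254 / 83260 = 7.357e-04 kg/s

7.357e-04 kg/s


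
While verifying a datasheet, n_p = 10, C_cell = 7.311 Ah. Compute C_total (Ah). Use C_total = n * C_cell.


C_total = 10 * 7.311 = 73.11 Ah

73.11 Ah


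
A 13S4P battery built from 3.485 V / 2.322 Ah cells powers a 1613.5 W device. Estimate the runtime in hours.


Step 1: E_pack = Ns * V_cell * Np * C_cell = 13 * 3.485 * 4 * 2.322 = 420.79 Wh
Step 2: t = E_pack / P = 420.79 / 1613.5 = 0.2608 hr

0.2608 hr


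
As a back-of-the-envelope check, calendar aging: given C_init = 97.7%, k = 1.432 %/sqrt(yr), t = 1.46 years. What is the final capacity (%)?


sqrt(t) = sqrt(1.46) = 1.2083
C_final = 97.7 - 1.432 * 1.2083 = 95.97%

95.97%


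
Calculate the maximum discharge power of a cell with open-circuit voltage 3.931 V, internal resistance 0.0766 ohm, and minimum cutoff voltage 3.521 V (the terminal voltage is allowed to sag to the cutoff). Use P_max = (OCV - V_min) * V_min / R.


P_max = (OCV - V_min) * V_min / R = (3.931 - 3.521) * 3.521 / 0.0766 = 0.41 * 3.521 / 0.0766 = 18.85 W

18.85 W


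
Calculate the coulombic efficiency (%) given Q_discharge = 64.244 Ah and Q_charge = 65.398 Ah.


eta_c = Q_dis / Q_chg * 100 = 64.244 / 65.398 * 100 = 98.24%

98.24%


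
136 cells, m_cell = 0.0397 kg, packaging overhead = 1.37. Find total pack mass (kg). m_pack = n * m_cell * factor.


m_pack = n * m_cell * overhead = 136 * 0.0397 * 1.37 = 7.397 kg

7.397 kg


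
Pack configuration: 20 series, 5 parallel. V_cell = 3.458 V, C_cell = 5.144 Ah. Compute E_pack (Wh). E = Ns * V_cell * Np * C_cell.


E = Ns * Vcell * Np * Ccell = 20 * 3.458 * 5 * 5.144 = 1779 Wh

1779 Wh


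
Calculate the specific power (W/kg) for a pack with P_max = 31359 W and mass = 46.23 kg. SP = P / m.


Specific power = 31359 W / 46.23 kg = 678.3 W/kg

678.3 W/kg


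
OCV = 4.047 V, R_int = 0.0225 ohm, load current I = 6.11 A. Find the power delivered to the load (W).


Step 1: V_terminal = OCV - I*R = 4.047 - 6.11 * 0.0225 = 3.9095 V
Step 2: P_out = V_terminal * I = 3.9095 * 6.11 = 23.89 W

23.89 W


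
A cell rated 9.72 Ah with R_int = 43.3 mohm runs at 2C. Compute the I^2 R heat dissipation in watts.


Convert: R = 43.3 mohm = 0.0433 ohm
Step 1: I = C_rate * capacity = 2 * 9.72 = 19.44 A
Step 2: Q = I^2 * R = 19.44^2 * 0.0433 = 377.91 * 0.0433 = 16.36 W

16.36 W


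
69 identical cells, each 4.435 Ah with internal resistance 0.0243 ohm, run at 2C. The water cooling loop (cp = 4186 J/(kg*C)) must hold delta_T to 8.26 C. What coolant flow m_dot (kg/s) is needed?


Step 1: I = 2 * 4.435 = 8.87 A
Step 2: Q_cell = I^2 * R = 8.87^2 * 0.0243 = 1.9118 W
Step 3: Q_total = 69 * 1.9118 = 131.91 W
Step 4: m_dot = Q_total / (cp * dT) = 131.91 / (4186 * 8.26) = 0.003815 kg/s

0.003815 kg/s


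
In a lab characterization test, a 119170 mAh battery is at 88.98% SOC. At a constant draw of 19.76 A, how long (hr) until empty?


Convert: C_total = 119170 mAh = 119.17 Ah
Step 1: remaining = SOC/100 * C_total = 88.98/100 * 119.17 = 106.04 Ah
Step 2: t = remaining / I = 106.04 / 19.76 = 5.366 hr

5.366 hr


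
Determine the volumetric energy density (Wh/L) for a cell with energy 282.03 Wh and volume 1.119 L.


Volumetric ED = 282.03 Wh / 1.119 L = 252.0 Wh/L

252.0 Wh/L


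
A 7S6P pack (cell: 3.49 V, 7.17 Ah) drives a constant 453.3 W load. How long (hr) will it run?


Step 1: E_pack = Ns * V_cell * Np * C_cell = 7 * 3.49 * 6 * 7.17 = 1051 Wh
Step 2: t = E_pack / P = 1051 / 453.3 = 2.319 hr

2.319 hr


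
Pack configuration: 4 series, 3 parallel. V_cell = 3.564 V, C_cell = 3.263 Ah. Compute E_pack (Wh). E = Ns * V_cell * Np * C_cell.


V_pack = 4 * 3.564 = 14.256 V
C_pack = 3 * 3.263 = 9.789 Ah
E = V_pack * C_pack = 14.256 * 9.789 = 139.6 Wh

139.6 Wh


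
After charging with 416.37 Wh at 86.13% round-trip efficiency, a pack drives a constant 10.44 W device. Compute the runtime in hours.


Step 1: E_discharge = eta/100 * E_charge = 86.13/100 * 416.37 = 358.62 Wh
Step 2: t = E_discharge / P = 358.62 / 10.44 = 34.35 hr

34.35 hr


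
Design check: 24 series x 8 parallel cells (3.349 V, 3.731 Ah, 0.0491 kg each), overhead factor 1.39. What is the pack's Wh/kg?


Step 1: V_pack = 24 * 3.349 = 80.376 V
Step 2: C_pack = 8 * 3.731 = 29.848 Ah
Step 3: E_pack = V_pack * C_pack = 80.376 * 29.848 = 2399.1 Wh
Step 4: m_pack = 24 * 8 * 0.0491 * 1.39 = 13.104 kg
Step 5: ED = E_pack / m_pack = 2399.1 / 13.104 = 183.1 Wh/kg

183.1 Wh/kg


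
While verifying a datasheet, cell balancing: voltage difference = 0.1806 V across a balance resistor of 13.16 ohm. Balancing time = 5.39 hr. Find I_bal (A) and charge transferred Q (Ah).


First, Ohm's law: I_bal = 0.1806 V / 13.16 ohm = 0.013723 A
Then Q = I * t = 0.013723 A * 5.39 hr = 0.07397 Ah

I=0.013723 A, Q=0.07397 Ah


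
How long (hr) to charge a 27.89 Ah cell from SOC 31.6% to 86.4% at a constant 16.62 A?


Step 1: dSOC = 86.4% - 31.6% = 54.8%
Step 2: delta_Ah = 27.89 * 54.8 / 100 = 15.284 Ah
Step 3: t = 15.284 / 16.62 = 0.9196 hr

0.9196 hr


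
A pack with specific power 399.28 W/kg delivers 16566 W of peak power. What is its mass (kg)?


m = P / SP = 16566 / 399.28 = 41.49 kg

41.49 kg


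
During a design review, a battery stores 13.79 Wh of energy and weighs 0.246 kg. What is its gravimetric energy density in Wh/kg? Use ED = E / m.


Specific energy = 13.79 Wh / 0.246 kg = 56.06 Wh/kg

56.06 Wh/kg


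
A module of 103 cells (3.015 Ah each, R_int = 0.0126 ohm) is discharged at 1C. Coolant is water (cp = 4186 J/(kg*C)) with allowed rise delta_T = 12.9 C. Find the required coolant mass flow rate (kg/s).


Step 1: I = 1 * 3.015 = 3.015 A
Step 2: Q_cell = I^2 * R = 3.015^2 * 0.0126 = 0.11454 W
Step 3: Q_total = 103 * 0.11454 = 11.798 W
Step 4: m_dot = Q_total / (cp * dT) = 11.798 / (4186 * 12.9) = 2.185e-04 kg/s

2.185e-04 kg/s


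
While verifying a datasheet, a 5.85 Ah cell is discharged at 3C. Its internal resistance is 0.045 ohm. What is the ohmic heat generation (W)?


Step 1: I = C_rate * capacity = 3 * 5.85 = 17.55 A
Step 2: Q = I^2 * R = 17.55^2 * 0.045 = 308 * 0.045 = 13.86 W

13.86 W


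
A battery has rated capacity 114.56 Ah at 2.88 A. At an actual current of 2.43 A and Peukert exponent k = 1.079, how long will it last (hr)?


Step 1: t_rated = C / I_rated = 114.56 / 2.88 = 39.778 hr
Step 2: ratio = 2.88 / 2.43 = 1.1852
Step 3: ratio^k = 1.1852^1.079 = 1.2012
Step 4: t = t_rated * ratio^k = 39.778 * 1.2012 = 47.78 hr

47.78 hr


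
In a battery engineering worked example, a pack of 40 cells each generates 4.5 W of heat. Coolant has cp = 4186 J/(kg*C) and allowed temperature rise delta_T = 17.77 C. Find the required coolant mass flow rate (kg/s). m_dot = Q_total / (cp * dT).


Step 1: Total heat Q = 40 * 4.5 W = 180 W
Step 2: denom = cp * dT = 4186 * 17.77 = 74385
Step 3: m_dot = 180 / 74385 = 0.002420 kg/s

0.002420 kg/s


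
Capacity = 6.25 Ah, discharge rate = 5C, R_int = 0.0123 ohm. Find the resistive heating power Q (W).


Step 1: I = C_rate * capacity = 5 * 6.25 = 31.25 A
Step 2: Q = I^2 * R = 31.25^2 * 0.0123 = 976.56 * 0.0123 = 12.01 W

12.01 W


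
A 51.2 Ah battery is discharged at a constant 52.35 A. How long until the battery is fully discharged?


Runtime = 51.2 Ah / 52.35 A = 0.9780 hr

0.9780 hr


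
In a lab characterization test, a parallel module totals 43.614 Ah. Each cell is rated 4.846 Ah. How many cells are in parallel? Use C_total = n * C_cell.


n = C_total / C_cell = 43.614 / 4.846 = 9

9


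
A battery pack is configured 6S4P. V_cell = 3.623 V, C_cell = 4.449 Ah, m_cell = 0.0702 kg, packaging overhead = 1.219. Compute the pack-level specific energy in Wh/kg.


Step 1: V_pack = 6 * 3.623 = 21.738 V
Step 2: C_pack = 4 * 4.449 = 17.796 Ah
Step 3: E_pack = V_pack * C_pack = 21.738 * 17.796 = 386.85 Wh
Step 4: m_pack = 6 * 4 * 0.0702 * 1.219 = 2.0538 kg
Step 5: ED = E_pack / m_pack = 386.85 / 2.0538 = 188.4 Wh/kg

188.4 Wh/kg


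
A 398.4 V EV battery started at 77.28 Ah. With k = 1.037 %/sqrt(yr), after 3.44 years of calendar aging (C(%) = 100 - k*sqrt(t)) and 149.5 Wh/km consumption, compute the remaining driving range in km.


Step 1: capacity retention = 100 - 1.037 * sqrt(3.44) = 100 - 1.037 * 1.8547 = 98.077%
Step 2: C_now = 77.28 * 98.077/100 = 75.794 Ah
Step 3: E_pack = V * C_now = 398.4 * 75.794 = 30196 Wh
Step 4: range = E_pack / consumption = 30196 / 149.5 = 202.0 km

202.0 km


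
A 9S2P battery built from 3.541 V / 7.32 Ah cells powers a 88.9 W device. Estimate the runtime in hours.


Step 1: E_pack = Ns * V_cell * Np * C_cell = 9 * 3.541 * 2 * 7.32 = 466.56 Wh
Step 2: t = E_pack / P = 466.56 / 88.9 = 5.248 hr

5.248 hr


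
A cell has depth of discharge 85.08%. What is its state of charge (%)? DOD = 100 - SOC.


SOC = 100 - DOD = 100 - 85.08 = 14.92%

14.92%


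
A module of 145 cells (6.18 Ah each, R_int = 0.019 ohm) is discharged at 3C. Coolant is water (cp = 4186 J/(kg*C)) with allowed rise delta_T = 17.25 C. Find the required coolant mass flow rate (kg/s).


Step 1: I = 3 * 6.18 = 18.54 A
Step 2: Q_cell = I^2 * R = 18.54^2 * 0.019 = 6.5309 W
Step 3: Q_total = 145 * 6.5309 = 946.98 W
Step 4: m_dot = Q_total / (cp * dT) = 946.98 / (4186 * 17.25) = 0.01311 kg/s

0.01311 kg/s


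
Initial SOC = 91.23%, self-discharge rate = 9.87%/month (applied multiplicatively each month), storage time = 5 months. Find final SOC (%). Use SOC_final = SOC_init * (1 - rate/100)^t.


decay = (1 - 9.87/100)^5 = 0.59477
SOC_final = 91.23 * 0.59477 = 54.26%

54.26%


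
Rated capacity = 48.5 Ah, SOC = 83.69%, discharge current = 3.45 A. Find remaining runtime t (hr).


Step 1: remaining = SOC/100 * C_total = 83.69/100 * 48.5 = 40.59 Ah
Step 2: t = remaining / I = 40.59 / 3.45 = 11.77 hr

11.77 hr


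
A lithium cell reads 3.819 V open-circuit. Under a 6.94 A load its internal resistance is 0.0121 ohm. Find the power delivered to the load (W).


Step 1: V_terminal = OCV - I*R = 3.819 - 6.94 * 0.0121 = 3.735 V
Step 2: P_out = V_terminal * I = 3.735 * 6.94 = 25.92 W

25.92 W


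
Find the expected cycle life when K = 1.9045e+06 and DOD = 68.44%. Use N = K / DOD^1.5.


DOD^1.5 = 566.19
N = K / DOD^1.5 = 1.9045e+06 / 566.19 = 3364

3364 cycles


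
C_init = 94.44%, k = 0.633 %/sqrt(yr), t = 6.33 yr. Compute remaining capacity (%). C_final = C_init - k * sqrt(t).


sqrt(t) = sqrt(6.33) = 2.5159
C_final = 94.44 - 0.633 * 2.5159 = 92.85%

92.85%


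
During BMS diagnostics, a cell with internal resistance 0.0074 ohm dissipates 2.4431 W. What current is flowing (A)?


I = sqrt(Q / R) = sqrt(2.4431 / 0.0074) = sqrt(330.15) = 18.17 A

18.17 A


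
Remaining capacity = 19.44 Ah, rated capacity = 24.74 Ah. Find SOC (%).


SOC = (remaining / total) * 100 = (19.44 / 24.74) * 100 = 78.58%

78.58%


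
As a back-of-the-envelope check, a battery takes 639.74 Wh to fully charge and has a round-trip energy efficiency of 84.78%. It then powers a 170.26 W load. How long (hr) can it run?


Step 1: E_discharge = eta/100 * E_charge = 84.78/100 * 639.74 = 542.37 Wh
Step 2: t = E_discharge / P = 542.37 / 170.26 = 3.186 hr

3.186 hr


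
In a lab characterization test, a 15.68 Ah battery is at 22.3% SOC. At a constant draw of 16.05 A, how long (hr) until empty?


Step 1: remaining = SOC/100 * C_total = 22.3/100 * 15.68 = 3.4966 Ah
Step 2: t = remaining / I = 3.4966 / 16.05 = 0.2179 hr

0.2179 hr


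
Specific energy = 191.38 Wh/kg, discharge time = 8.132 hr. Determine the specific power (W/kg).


P_specific = E / t = 191.38 / 8.132 = 23.53 W/kg

23.53 W/kg


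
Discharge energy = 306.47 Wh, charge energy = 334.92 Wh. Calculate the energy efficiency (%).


Round-trip efficiency = 306.47/334.92 * 100% = 91.51%

91.51%


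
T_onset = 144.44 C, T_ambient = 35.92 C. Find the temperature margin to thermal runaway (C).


margin = T_onset - T_ambient = 144.44 - 35.92 = 108.52 C

108.52 C


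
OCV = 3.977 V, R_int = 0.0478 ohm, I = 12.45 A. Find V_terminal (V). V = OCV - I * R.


IR drop = 12.45 * 0.0478 = 0.59511 V
V = 3.977 - 0.59511 = 3.382 V

3.382 V


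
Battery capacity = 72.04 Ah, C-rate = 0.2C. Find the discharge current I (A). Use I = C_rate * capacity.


I = C_rate * capacity = 0.2 * 72.04 = 14.408 A

14.408 A


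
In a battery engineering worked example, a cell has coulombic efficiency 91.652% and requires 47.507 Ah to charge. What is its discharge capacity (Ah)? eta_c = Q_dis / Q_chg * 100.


Q_dis = eta/100 * Q_chg = 91.652/100 * 47.507 = 43.54 Ah

43.54 Ah


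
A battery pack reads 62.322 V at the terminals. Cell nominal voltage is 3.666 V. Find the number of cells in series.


Rearranging: n = V_pack / V_cell = 62.322 / 3.666 = 17 cells

17


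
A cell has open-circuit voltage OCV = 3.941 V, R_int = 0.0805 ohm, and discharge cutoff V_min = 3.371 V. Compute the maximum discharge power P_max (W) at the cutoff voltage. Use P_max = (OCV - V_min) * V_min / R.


dV = OCV - V_min = 0.57 V (so I_max = dV / R)
P_max = dV * V_min / R = 0.57 * 3.371 / 0.0805 = 23.87 W

23.87 W


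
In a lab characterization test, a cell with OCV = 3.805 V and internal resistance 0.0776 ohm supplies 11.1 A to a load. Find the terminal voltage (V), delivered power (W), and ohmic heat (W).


Step 1: V_terminal = OCV - I*R = 3.805 - 11.1 * 0.0776 = 2.9436 V
Step 2: P_out = V_terminal * I = 2.9436 * 11.1 = 32.67 W
Step 3: Q = I^2 * R = 11.1^2 * 0.0776 = 9.561 W

V=2.9436 V, P=32.67 W, Q=9.561 W


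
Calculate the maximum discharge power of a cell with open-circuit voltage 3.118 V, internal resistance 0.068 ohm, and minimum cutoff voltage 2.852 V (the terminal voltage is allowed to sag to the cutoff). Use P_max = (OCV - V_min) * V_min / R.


P_max = (OCV - V_min) * V_min / R = (3.118 - 2.852) * 2.852 / 0.068 = 0.266 * 2.852 / 0.068 = 11.16 W

11.16 W


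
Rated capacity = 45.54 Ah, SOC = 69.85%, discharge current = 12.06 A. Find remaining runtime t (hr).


Step 1: remaining = SOC/100 * C_total = 69.85/100 * 45.54 = 31.81 Ah
Step 2: t = remaining / I = 31.81 / 12.06 = 2.638 hr

2.638 hr


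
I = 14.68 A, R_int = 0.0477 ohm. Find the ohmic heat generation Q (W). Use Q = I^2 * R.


I^2 = 215.5
Q = 215.5 * 0.0477 = 10.28 W

10.28 W


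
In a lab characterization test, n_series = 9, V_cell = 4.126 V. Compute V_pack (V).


Series voltages add: 9 * 4.126 V = 37.134 V

37.134 V


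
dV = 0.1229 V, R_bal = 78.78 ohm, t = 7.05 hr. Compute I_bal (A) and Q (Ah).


First, Ohm's law: I_bal = 0.1229 V / 78.78 ohm = 0.00156 A
Then Q = I * t = 0.00156 A * 7.05 hr = 0.01100 Ah

I=0.00156 A, Q=0.01100 Ah


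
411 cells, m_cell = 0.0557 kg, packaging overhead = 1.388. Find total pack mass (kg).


m_pack = n * m_cell * overhead = 411 * 0.0557 * 1.388 = 31.78 kg

31.78 kg


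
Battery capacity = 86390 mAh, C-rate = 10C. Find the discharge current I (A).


Convert: capacity = 86390 mAh = 86.39 Ah
At 10C: I = 10 * 86.39 Ah = 863.9 A

863.9 A


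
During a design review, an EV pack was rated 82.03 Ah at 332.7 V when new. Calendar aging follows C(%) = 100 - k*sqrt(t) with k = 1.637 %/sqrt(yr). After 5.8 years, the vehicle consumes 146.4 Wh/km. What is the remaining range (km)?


Step 1: capacity retention = 100 - 1.637 * sqrt(5.8) = 100 - 1.637 * 2.4083 = 96.058%
Step 2: C_now = 82.03 * 96.058/100 = 78.796 Ah
Step 3: E_pack = V * C_now = 332.7 * 78.796 = 26215 Wh
Step 4: range = E_pack / consumption = 26215 / 146.4 = 179.1 km

179.1 km


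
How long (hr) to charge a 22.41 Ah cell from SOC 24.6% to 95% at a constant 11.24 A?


Step 1: dSOC = 95% - 24.6% = 70.4%
Step 2: delta_Ah = 22.41 * 70.4 / 100 = 15.777 Ah
Step 3: t = 15.777 / 11.24 = 1.404 hr

1.404 hr


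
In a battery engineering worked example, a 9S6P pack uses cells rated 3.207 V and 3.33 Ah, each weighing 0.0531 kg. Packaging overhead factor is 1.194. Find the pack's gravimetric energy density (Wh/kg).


Step 1: V_pack = 9 * 3.207 = 28.863 V
Step 2: C_pack = 6 * 3.33 = 19.98 Ah
Step 3: E_pack = V_pack * C_pack = 28.863 * 19.98 = 576.68 Wh
Step 4: m_pack = 9 * 6 * 0.0531 * 1.194 = 3.4237 kg
Step 5: ED = E_pack / m_pack = 576.68 / 3.4237 = 168.4 Wh/kg

168.4 Wh/kg


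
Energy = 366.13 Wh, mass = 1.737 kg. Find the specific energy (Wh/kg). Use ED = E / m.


Specific energy = 366.13 Wh / 1.737 kg = 210.8 Wh/kg

210.8 Wh/kg


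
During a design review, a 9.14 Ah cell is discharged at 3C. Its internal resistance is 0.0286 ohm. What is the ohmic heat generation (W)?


Step 1: I = C_rate * capacity = 3 * 9.14 = 27.42 A
Step 2: Q = I^2 * R = 27.42^2 * 0.0286 = 751.86 * 0.0286 = 21.50 W

21.50 W


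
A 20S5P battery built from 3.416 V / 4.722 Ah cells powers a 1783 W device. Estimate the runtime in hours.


Step 1: E_pack = Ns * V_cell * Np * C_cell = 20 * 3.416 * 5 * 4.722 = 1613 Wh
Step 2: t = E_pack / P = 1613 / 1783 = 0.9047 hr

0.9047 hr
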